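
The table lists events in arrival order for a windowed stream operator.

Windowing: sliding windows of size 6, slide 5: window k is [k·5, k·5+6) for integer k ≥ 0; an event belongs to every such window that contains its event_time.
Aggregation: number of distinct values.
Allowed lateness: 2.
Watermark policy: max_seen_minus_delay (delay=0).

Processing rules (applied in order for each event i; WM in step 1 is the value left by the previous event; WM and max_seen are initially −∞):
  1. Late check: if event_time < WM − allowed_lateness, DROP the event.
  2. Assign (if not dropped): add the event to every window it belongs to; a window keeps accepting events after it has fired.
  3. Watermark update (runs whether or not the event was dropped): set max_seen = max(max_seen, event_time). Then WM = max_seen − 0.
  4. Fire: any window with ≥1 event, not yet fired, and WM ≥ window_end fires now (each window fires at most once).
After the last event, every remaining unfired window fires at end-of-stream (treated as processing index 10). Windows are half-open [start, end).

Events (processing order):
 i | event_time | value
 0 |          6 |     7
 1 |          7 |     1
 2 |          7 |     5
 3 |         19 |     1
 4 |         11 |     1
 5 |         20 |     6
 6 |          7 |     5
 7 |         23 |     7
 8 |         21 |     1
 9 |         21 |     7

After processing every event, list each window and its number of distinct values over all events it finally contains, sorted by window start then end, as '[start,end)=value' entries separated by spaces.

i=0 t=6 v=7: → [5,11); WM=6
i=1 t=7 v=1: → [5,11); WM=7
i=2 t=7 v=5: → [5,11); WM=7
i=3 t=19 v=1: → [15,21); WM=19; [5,11) fires=3
i=4 t=11 v=1: DROP (t<19-2); WM=19
i=5 t=20 v=6: → [20,26),[15,21); WM=20
i=6 t=7 v=5: DROP (t<20-2); WM=20
i=7 t=23 v=7: → [20,26); WM=23; [15,21) fires=2
i=8 t=21 v=1: → [20,26); WM=23
i=9 t=21 v=7: → [20,26); WM=23

[5,11)=3 [15,21)=2 [20,26)=3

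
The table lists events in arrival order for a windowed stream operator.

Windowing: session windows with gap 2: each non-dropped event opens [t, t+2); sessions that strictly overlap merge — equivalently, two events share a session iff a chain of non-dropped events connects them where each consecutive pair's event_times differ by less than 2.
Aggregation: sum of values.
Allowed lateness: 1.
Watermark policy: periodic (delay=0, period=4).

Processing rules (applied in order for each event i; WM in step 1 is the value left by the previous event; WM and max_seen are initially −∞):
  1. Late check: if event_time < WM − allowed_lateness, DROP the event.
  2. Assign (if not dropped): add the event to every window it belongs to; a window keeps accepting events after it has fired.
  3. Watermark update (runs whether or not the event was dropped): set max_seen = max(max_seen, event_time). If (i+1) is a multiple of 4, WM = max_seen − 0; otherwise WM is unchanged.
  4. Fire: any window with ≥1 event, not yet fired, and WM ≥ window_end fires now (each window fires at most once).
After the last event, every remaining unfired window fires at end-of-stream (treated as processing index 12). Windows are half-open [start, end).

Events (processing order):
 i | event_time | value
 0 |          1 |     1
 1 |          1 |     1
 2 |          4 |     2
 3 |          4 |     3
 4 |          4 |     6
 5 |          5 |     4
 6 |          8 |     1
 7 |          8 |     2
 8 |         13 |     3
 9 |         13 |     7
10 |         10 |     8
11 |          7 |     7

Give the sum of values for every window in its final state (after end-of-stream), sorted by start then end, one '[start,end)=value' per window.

[1,3)=2 [4,7)=15 [7,10)=10 [10,12)=8 [13,15)=10

i=0 t=1 v=1: → [1,3); WM=−∞
i=1 t=1 v=1: → [1,3); WM=−∞
i=2 t=4 v=2: → [4,6); WM=−∞
i=3 t=4 v=3: → [4,6); WM=4
i=4 t=4 v=6: → [4,6); WM=4
i=5 t=5 v=4: → [4,7); WM=4
i=6 t=8 v=1: → [8,10); WM=4
i=7 t=8 v=2: → [8,10); WM=8
i=8 t=13 v=3: → [13,15); WM=8
i=9 t=13 v=7: → [13,15); WM=8
i=10 t=10 v=8: → [10,12); WM=8
i=11 t=7 v=7: → [7,10); WM=13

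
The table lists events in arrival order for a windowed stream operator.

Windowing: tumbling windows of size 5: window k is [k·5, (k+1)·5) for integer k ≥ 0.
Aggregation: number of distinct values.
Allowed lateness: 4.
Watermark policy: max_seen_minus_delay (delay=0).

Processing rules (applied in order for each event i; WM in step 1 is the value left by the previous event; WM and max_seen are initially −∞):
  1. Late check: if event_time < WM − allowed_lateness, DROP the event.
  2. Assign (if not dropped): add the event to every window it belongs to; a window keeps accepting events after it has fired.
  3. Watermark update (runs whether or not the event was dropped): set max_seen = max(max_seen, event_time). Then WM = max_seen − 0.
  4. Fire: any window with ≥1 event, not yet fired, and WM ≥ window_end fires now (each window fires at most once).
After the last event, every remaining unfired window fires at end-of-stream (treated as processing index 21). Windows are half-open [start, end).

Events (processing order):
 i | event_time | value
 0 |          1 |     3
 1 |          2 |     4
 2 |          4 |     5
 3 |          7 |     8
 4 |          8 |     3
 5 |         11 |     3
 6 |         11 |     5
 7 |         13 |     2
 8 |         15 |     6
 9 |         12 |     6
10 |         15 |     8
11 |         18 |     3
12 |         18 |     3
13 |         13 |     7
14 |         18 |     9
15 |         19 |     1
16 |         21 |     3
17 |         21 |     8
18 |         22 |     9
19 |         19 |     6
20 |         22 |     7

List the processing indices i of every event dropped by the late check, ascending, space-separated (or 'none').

13

i=0 t=1 v=3: → [0,5); WM=1
i=1 t=2 v=4: → [0,5); WM=2
i=2 t=4 v=5: → [0,5); WM=4
i=3 t=7 v=8: → [5,10); WM=7; [0,5) fires=3
i=4 t=8 v=3: → [5,10); WM=8
i=5 t=11 v=3: → [10,15); WM=11; [5,10) fires=2
i=6 t=11 v=5: → [10,15); WM=11
i=7 t=13 v=2: → [10,15); WM=13
i=8 t=15 v=6: → [15,20); WM=15; [10,15) fires=3
i=9 t=12 v=6: → [10,15); WM=15
i=10 t=15 v=8: → [15,20); WM=15
i=11 t=18 v=3: → [15,20); WM=18
i=12 t=18 v=3: → [15,20); WM=18
i=13 t=13 v=7: DROP (t<18-4); WM=18
i=14 t=18 v=9: → [15,20); WM=18
i=15 t=19 v=1: → [15,20); WM=19
i=16 t=21 v=3: → [20,25); WM=21; [15,20) fires=5
i=17 t=21 v=8: → [20,25); WM=21
i=18 t=22 v=9: → [20,25); WM=22
i=19 t=19 v=6: → [15,20); WM=22
i=20 t=22 v=7: → [20,25); WM=22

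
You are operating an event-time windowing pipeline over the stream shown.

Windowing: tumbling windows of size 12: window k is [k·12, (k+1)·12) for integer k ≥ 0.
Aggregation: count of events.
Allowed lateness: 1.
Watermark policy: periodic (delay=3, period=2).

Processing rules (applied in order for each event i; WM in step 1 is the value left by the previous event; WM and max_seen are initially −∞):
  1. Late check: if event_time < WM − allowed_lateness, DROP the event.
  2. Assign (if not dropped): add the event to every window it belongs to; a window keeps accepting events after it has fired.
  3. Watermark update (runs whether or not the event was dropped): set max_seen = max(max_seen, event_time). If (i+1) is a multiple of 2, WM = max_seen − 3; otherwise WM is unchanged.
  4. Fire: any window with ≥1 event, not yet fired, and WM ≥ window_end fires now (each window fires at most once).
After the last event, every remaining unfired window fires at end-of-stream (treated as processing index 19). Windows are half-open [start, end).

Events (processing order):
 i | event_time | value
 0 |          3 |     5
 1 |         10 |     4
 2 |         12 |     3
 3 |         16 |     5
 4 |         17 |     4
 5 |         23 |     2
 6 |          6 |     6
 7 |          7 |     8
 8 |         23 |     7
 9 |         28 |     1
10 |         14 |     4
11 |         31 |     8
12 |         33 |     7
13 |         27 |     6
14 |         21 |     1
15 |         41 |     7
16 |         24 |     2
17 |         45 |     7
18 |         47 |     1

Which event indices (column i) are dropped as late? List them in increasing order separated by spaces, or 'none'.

i=0 t=3 v=5: → [0,12); WM=−∞
i=1 t=10 v=4: → [0,12); WM=7
i=2 t=12 v=3: → [12,24); WM=7
i=3 t=16 v=5: → [12,24); WM=13; [0,12) fires=2
i=4 t=17 v=4: → [12,24); WM=13
i=5 t=23 v=2: → [12,24); WM=20
i=6 t=6 v=6: DROP (t<20-1); WM=20
i=7 t=7 v=8: DROP (t<20-1); WM=20
i=8 t=23 v=7: → [12,24); WM=20
i=9 t=28 v=1: → [24,36); WM=25; [12,24) fires=5
i=10 t=14 v=4: DROP (t<25-1); WM=25
i=11 t=31 v=8: → [24,36); WM=28
i=12 t=33 v=7: → [24,36); WM=28
i=13 t=27 v=6: → [24,36); WM=30
i=14 t=21 v=1: DROP (t<30-1); WM=30
i=15 t=41 v=7: → [36,48); WM=38; [24,36) fires=4
i=16 t=24 v=2: DROP (t<38-1); WM=38
i=17 t=45 v=7: → [36,48); WM=42
i=18 t=47 v=1: → [36,48); WM=42

6 7 10 14 16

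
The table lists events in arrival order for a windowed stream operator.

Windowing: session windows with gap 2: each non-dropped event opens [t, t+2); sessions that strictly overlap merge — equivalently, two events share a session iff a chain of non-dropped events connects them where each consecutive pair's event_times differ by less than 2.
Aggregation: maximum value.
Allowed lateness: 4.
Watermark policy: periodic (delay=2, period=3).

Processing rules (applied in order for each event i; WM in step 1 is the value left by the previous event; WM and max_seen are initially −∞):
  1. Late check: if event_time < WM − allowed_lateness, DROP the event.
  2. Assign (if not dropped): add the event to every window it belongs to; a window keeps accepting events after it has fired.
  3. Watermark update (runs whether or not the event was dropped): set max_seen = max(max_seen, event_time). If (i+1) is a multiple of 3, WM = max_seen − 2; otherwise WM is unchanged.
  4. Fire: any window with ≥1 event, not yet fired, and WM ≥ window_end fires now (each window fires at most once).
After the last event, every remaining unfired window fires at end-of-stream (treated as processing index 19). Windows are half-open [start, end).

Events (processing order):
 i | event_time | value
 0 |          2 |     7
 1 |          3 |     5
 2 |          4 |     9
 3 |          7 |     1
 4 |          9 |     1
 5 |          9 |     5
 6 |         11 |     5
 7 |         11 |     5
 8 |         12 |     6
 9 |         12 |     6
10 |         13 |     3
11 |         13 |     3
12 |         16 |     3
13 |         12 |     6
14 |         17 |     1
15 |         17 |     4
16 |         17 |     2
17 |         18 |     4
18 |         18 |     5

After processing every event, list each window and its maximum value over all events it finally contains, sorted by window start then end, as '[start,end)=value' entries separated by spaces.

i=0 t=2 v=7: → [2,4); WM=−∞
i=1 t=3 v=5: → [2,5); WM=−∞
i=2 t=4 v=9: → [2,6); WM=2
i=3 t=7 v=1: → [7,9); WM=2
i=4 t=9 v=1: → [9,11); WM=2
i=5 t=9 v=5: → [9,11); WM=7
i=6 t=11 v=5: → [11,13); WM=7
i=7 t=11 v=5: → [11,13); WM=7
i=8 t=12 v=6: → [11,14); WM=10
i=9 t=12 v=6: → [11,14); WM=10
i=10 t=13 v=3: → [11,15); WM=10
i=11 t=13 v=3: → [11,15); WM=11
i=12 t=16 v=3: → [16,18); WM=11
i=13 t=12 v=6: → [11,15); WM=11
i=14 t=17 v=1: → [16,19); WM=15
i=15 t=17 v=4: → [16,19); WM=15
i=16 t=17 v=2: → [16,19); WM=15
i=17 t=18 v=4: → [16,20); WM=16
i=18 t=18 v=5: → [16,20); WM=16

[2,6)=9 [7,9)=1 [9,11)=5 [11,15)=6 [16,20)=5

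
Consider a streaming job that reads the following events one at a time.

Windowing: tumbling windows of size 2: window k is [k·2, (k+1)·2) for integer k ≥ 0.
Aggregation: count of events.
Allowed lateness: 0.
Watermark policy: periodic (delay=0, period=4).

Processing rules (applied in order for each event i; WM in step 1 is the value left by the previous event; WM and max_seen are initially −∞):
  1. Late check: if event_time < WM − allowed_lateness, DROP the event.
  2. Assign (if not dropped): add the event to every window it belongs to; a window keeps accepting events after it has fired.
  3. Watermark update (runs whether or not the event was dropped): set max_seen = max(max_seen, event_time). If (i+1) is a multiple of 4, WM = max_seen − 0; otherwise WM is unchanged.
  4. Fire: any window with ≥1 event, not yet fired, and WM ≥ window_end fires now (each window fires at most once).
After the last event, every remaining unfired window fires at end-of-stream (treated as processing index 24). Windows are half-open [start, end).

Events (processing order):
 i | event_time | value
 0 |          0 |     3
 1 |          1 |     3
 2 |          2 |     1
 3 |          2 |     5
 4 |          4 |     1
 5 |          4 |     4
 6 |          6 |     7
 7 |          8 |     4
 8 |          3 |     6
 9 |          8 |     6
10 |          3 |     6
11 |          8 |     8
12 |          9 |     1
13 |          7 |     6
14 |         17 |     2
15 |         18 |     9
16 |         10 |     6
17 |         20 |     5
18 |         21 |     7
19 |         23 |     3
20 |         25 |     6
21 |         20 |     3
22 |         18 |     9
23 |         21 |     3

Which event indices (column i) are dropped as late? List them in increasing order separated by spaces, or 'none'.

8 10 13 16 21 22 23

i=0 t=0 v=3: → [0,2); WM=−∞
i=1 t=1 v=3: → [0,2); WM=−∞
i=2 t=2 v=1: → [2,4); WM=−∞
i=3 t=2 v=5: → [2,4); WM=2; [0,2) fires=2
i=4 t=4 v=1: → [4,6); WM=2
i=5 t=4 v=4: → [4,6); WM=2
i=6 t=6 v=7: → [6,8); WM=2
i=7 t=8 v=4: → [8,10); WM=8; [2,4) fires=2 [4,6) fires=2 [6,8) fires=1
i=8 t=3 v=6: DROP (t<8-0); WM=8
i=9 t=8 v=6: → [8,10); WM=8
i=10 t=3 v=6: DROP (t<8-0); WM=8
i=11 t=8 v=8: → [8,10); WM=8
i=12 t=9 v=1: → [8,10); WM=8
i=13 t=7 v=6: DROP (t<8-0); WM=8
i=14 t=17 v=2: → [16,18); WM=8
i=15 t=18 v=9: → [18,20); WM=18; [8,10) fires=4 [16,18) fires=1
i=16 t=10 v=6: DROP (t<18-0); WM=18
i=17 t=20 v=5: → [20,22); WM=18
i=18 t=21 v=7: → [20,22); WM=18
i=19 t=23 v=3: → [22,24); WM=23; [18,20) fires=1 [20,22) fires=2
i=20 t=25 v=6: → [24,26); WM=23
i=21 t=20 v=3: DROP (t<23-0); WM=23
i=22 t=18 v=9: DROP (t<23-0); WM=23
i=23 t=21 v=3: DROP (t<23-0); WM=25; [22,24) fires=1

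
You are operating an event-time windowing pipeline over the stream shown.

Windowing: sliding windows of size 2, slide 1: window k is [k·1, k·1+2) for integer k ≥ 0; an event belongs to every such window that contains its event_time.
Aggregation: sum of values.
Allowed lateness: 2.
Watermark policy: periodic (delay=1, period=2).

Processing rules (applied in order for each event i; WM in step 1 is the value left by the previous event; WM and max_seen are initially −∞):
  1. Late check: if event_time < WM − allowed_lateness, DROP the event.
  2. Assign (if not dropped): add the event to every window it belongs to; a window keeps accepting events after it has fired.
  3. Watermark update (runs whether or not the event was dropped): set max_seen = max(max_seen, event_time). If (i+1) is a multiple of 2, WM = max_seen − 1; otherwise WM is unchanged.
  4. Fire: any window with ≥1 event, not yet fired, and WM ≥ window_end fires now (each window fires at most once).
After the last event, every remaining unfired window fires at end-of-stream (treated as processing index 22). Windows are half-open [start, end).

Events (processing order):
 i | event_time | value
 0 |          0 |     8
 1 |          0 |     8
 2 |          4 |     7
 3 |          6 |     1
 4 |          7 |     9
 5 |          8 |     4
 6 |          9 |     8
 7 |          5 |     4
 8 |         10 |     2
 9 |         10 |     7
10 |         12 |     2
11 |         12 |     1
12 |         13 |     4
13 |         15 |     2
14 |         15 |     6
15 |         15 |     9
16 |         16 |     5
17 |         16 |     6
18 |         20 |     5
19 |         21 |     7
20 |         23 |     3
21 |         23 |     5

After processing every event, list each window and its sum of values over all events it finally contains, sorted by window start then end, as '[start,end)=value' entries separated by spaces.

i=0 t=0 v=8: → [0,2); WM=−∞
i=1 t=0 v=8: → [0,2); WM=-1
i=2 t=4 v=7: → [4,6),[3,5); WM=-1
i=3 t=6 v=1: → [6,8),[5,7); WM=5; [0,2) fires=16 [3,5) fires=7
i=4 t=7 v=9: → [7,9),[6,8); WM=5
i=5 t=8 v=4: → [8,10),[7,9); WM=7; [4,6) fires=7 [5,7) fires=1
i=6 t=9 v=8: → [9,11),[8,10); WM=7
i=7 t=5 v=4: → [5,7),[4,6); WM=8; [6,8) fires=10
i=8 t=10 v=2: → [10,12),[9,11); WM=8
i=9 t=10 v=7: → [10,12),[9,11); WM=9; [7,9) fires=13
i=10 t=12 v=2: → [12,14),[11,13); WM=9
i=11 t=12 v=1: → [12,14),[11,13); WM=11; [8,10) fires=12 [9,11) fires=17
i=12 t=13 v=4: → [13,15),[12,14); WM=11
i=13 t=15 v=2: → [15,17),[14,16); WM=14; [10,12) fires=9 [11,13) fires=3 [12,14) fires=7
i=14 t=15 v=6: → [15,17),[14,16); WM=14
i=15 t=15 v=9: → [15,17),[14,16); WM=14
i=16 t=16 v=5: → [16,18),[15,17); WM=14
i=17 t=16 v=6: → [16,18),[15,17); WM=15; [13,15) fires=4
i=18 t=20 v=5: → [20,22),[19,21); WM=15
i=19 t=21 v=7: → [21,23),[20,22); WM=20; [14,16) fires=17 [15,17) fires=28 [16,18) fires=11
i=20 t=23 v=3: → [23,25),[22,24); WM=20
i=21 t=23 v=5: → [23,25),[22,24); WM=22; [19,21) fires=5 [20,22) fires=12

[0,2)=16 [3,5)=7 [4,6)=11 [5,7)=5 [6,8)=10 [7,9)=13 [8,10)=12 [9,11)=17 [10,12)=9 [11,13)=3 [12,14)=7 [13,15)=4 [14,16)=17 [15,17)=28 [16,18)=11 [19,21)=5 [20,22)=12 [21,23)=7 [22,24)=8 [23,25)=8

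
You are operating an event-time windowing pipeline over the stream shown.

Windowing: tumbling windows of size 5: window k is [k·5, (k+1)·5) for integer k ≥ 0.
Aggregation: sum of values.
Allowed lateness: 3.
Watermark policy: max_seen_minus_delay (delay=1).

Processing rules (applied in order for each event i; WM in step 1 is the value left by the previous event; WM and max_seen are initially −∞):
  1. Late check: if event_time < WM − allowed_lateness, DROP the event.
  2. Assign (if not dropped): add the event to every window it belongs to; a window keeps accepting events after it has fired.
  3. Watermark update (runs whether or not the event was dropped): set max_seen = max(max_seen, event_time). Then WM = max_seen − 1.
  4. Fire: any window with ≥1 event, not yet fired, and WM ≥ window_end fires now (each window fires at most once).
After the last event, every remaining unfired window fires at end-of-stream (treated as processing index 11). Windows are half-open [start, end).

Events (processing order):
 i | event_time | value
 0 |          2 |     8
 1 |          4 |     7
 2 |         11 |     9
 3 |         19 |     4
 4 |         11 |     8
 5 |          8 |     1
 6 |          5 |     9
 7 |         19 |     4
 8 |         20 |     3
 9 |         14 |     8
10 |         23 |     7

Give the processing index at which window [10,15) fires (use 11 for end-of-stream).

3

i=0 t=2 v=8: → [0,5); WM=1
i=1 t=4 v=7: → [0,5); WM=3
i=2 t=11 v=9: → [10,15); WM=10; [0,5) fires=15
i=3 t=19 v=4: → [15,20); WM=18; [10,15) fires=9
i=4 t=11 v=8: DROP (t<18-3); WM=18
i=5 t=8 v=1: DROP (t<18-3); WM=18
i=6 t=5 v=9: DROP (t<18-3); WM=18
i=7 t=19 v=4: → [15,20); WM=18
i=8 t=20 v=3: → [20,25); WM=19
i=9 t=14 v=8: DROP (t<19-3); WM=19
i=10 t=23 v=7: → [20,25); WM=22; [15,20) fires=8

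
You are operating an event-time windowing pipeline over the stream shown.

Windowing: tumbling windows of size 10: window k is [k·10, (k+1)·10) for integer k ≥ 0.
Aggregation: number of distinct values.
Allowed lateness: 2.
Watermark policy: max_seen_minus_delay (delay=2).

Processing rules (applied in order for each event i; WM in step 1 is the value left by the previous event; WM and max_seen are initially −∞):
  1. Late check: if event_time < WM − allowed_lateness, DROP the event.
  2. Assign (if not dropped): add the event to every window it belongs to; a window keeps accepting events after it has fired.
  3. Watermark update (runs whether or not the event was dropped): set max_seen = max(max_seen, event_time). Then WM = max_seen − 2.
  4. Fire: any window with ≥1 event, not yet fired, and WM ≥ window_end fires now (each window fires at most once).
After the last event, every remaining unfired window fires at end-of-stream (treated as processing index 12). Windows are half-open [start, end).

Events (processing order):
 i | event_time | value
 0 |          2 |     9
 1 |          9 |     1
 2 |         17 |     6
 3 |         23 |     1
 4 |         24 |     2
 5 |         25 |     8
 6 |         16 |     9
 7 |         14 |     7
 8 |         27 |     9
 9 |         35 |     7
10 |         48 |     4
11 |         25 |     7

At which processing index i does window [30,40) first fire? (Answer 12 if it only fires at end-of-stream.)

10

i=0 t=2 v=9: → [0,10); WM=0
i=1 t=9 v=1: → [0,10); WM=7
i=2 t=17 v=6: → [10,20); WM=15; [0,10) fires=2
i=3 t=23 v=1: → [20,30); WM=21; [10,20) fires=1
i=4 t=24 v=2: → [20,30); WM=22
i=5 t=25 v=8: → [20,30); WM=23
i=6 t=16 v=9: DROP (t<23-2); WM=23
i=7 t=14 v=7: DROP (t<23-2); WM=23
i=8 t=27 v=9: → [20,30); WM=25
i=9 t=35 v=7: → [30,40); WM=33; [20,30) fires=4
i=10 t=48 v=4: → [40,50); WM=46; [30,40) fires=1
i=11 t=25 v=7: DROP (t<46-2); WM=46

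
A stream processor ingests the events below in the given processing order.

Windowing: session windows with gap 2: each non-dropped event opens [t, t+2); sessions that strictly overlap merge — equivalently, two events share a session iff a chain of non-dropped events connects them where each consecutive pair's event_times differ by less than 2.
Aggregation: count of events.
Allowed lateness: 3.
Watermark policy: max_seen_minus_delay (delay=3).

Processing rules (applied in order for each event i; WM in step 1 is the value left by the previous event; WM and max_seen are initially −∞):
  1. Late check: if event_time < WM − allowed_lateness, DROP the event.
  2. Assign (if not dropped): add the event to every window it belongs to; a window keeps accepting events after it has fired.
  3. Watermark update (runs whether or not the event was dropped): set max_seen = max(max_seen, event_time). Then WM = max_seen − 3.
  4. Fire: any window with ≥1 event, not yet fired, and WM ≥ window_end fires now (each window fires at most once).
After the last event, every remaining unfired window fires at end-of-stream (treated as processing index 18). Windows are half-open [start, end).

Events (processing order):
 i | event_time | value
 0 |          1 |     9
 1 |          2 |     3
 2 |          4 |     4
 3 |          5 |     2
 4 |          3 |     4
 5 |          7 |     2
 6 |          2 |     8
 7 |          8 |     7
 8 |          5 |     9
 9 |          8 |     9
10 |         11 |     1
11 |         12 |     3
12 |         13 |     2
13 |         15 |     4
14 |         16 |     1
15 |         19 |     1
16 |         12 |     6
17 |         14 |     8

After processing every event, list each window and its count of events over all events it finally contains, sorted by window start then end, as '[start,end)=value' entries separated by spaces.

[1,7)=7 [7,10)=3 [11,18)=6 [19,21)=1

i=0 t=1 v=9: → [1,3); WM=-2
i=1 t=2 v=3: → [1,4); WM=-1
i=2 t=4 v=4: → [4,6); WM=1
i=3 t=5 v=2: → [4,7); WM=2
i=4 t=3 v=4: → [1,7); WM=2
i=5 t=7 v=2: → [7,9); WM=4
i=6 t=2 v=8: → [1,7); WM=4
i=7 t=8 v=7: → [7,10); WM=5
i=8 t=5 v=9: → [1,7); WM=5
i=9 t=8 v=9: → [7,10); WM=5
i=10 t=11 v=1: → [11,13); WM=8
i=11 t=12 v=3: → [11,14); WM=9
i=12 t=13 v=2: → [11,15); WM=10
i=13 t=15 v=4: → [15,17); WM=12
i=14 t=16 v=1: → [15,18); WM=13
i=15 t=19 v=1: → [19,21); WM=16
i=16 t=12 v=6: DROP (t<16-3); WM=16
i=17 t=14 v=8: → [11,18); WM=16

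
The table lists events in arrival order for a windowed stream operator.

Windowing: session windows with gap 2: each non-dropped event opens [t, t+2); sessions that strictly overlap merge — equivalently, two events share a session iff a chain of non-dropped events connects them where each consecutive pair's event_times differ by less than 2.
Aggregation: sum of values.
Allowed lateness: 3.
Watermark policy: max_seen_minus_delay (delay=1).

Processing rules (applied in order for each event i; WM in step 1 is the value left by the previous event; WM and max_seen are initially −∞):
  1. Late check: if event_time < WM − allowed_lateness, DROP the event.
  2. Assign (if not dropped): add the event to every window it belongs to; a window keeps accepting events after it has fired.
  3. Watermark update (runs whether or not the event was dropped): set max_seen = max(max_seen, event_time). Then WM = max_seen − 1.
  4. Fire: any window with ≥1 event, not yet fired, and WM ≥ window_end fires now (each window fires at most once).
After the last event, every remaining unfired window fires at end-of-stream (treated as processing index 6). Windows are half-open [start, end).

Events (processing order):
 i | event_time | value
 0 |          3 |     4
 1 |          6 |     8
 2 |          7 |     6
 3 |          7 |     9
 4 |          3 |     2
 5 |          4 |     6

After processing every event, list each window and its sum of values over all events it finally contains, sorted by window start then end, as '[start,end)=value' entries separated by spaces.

[3,6)=12 [6,9)=23

i=0 t=3 v=4: → [3,5); WM=2
i=1 t=6 v=8: → [6,8); WM=5
i=2 t=7 v=6: → [6,9); WM=6
i=3 t=7 v=9: → [6,9); WM=6
i=4 t=3 v=2: → [3,5); WM=6
i=5 t=4 v=6: → [3,6); WM=6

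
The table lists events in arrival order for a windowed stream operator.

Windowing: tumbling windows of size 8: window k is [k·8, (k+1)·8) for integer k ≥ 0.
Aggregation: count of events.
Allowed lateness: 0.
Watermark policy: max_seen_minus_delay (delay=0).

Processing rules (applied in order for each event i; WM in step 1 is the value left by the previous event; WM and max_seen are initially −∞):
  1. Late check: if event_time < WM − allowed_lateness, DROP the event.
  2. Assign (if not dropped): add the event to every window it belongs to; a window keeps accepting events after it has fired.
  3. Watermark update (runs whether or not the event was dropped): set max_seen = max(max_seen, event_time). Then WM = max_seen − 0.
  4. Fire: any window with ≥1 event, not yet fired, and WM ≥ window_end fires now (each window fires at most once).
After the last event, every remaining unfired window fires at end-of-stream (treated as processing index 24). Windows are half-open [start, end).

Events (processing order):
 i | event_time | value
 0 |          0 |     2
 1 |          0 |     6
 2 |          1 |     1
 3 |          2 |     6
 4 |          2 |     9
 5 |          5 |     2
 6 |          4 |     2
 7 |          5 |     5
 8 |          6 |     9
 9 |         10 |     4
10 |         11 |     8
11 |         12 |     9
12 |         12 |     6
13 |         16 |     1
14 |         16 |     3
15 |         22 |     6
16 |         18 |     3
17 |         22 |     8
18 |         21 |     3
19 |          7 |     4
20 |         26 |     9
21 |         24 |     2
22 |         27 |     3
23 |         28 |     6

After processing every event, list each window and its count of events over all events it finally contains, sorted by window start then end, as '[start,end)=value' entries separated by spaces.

i=0 t=0 v=2: → [0,8); WM=0
i=1 t=0 v=6: → [0,8); WM=0
i=2 t=1 v=1: → [0,8); WM=1
i=3 t=2 v=6: → [0,8); WM=2
i=4 t=2 v=9: → [0,8); WM=2
i=5 t=5 v=2: → [0,8); WM=5
i=6 t=4 v=2: DROP (t<5-0); WM=5
i=7 t=5 v=5: → [0,8); WM=5
i=8 t=6 v=9: → [0,8); WM=6
i=9 t=10 v=4: → [8,16); WM=10; [0,8) fires=8
i=10 t=11 v=8: → [8,16); WM=11
i=11 t=12 v=9: → [8,16); WM=12
i=12 t=12 v=6: → [8,16); WM=12
i=13 t=16 v=1: → [16,24); WM=16; [8,16) fires=4
i=14 t=16 v=3: → [16,24); WM=16
i=15 t=22 v=6: → [16,24); WM=22
i=16 t=18 v=3: DROP (t<22-0); WM=22
i=17 t=22 v=8: → [16,24); WM=22
i=18 t=21 v=3: DROP (t<22-0); WM=22
i=19 t=7 v=4: DROP (t<22-0); WM=22
i=20 t=26 v=9: → [24,32); WM=26; [16,24) fires=4
i=21 t=24 v=2: DROP (t<26-0); WM=26
i=22 t=27 v=3: → [24,32); WM=27
i=23 t=28 v=6: → [24,32); WM=28

[0,8)=8 [8,16)=4 [16,24)=4 [24,32)=3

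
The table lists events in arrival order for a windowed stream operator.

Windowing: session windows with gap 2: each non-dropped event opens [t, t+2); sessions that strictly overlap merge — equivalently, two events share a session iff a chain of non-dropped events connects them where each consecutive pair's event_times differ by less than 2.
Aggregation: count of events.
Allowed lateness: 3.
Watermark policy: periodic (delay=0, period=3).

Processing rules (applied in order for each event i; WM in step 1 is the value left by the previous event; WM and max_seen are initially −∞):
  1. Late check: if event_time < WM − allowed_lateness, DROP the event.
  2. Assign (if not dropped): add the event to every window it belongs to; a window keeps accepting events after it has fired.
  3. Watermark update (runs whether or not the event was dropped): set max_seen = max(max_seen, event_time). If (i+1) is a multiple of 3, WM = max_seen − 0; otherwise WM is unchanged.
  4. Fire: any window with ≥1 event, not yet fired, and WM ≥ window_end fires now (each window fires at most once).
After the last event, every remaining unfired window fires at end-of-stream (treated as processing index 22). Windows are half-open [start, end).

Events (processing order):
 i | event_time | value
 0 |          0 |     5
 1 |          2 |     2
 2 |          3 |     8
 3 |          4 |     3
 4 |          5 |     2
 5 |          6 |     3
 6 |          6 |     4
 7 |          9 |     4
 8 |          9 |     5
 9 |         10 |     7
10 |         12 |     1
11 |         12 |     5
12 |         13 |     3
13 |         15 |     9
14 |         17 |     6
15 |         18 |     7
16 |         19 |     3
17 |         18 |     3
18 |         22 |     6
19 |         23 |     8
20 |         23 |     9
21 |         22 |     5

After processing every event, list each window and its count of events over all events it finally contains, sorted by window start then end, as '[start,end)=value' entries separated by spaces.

[0,2)=1 [2,8)=6 [9,12)=3 [12,15)=3 [15,17)=1 [17,21)=4 [22,25)=4

i=0 t=0 v=5: → [0,2); WM=−∞
i=1 t=2 v=2: → [2,4); WM=−∞
i=2 t=3 v=8: → [2,5); WM=3
i=3 t=4 v=3: → [2,6); WM=3
i=4 t=5 v=2: → [2,7); WM=3
i=5 t=6 v=3: → [2,8); WM=6
i=6 t=6 v=4: → [2,8); WM=6
i=7 t=9 v=4: → [9,11); WM=6
i=8 t=9 v=5: → [9,11); WM=9
i=9 t=10 v=7: → [9,12); WM=9
i=10 t=12 v=1: → [12,14); WM=9
i=11 t=12 v=5: → [12,14); WM=12
i=12 t=13 v=3: → [12,15); WM=12
i=13 t=15 v=9: → [15,17); WM=12
i=14 t=17 v=6: → [17,19); WM=17
i=15 t=18 v=7: → [17,20); WM=17
i=16 t=19 v=3: → [17,21); WM=17
i=17 t=18 v=3: → [17,21); WM=19
i=18 t=22 v=6: → [22,24); WM=19
i=19 t=23 v=8: → [22,25); WM=19
i=20 t=23 v=9: → [22,25); WM=23
i=21 t=22 v=5: → [22,25); WM=23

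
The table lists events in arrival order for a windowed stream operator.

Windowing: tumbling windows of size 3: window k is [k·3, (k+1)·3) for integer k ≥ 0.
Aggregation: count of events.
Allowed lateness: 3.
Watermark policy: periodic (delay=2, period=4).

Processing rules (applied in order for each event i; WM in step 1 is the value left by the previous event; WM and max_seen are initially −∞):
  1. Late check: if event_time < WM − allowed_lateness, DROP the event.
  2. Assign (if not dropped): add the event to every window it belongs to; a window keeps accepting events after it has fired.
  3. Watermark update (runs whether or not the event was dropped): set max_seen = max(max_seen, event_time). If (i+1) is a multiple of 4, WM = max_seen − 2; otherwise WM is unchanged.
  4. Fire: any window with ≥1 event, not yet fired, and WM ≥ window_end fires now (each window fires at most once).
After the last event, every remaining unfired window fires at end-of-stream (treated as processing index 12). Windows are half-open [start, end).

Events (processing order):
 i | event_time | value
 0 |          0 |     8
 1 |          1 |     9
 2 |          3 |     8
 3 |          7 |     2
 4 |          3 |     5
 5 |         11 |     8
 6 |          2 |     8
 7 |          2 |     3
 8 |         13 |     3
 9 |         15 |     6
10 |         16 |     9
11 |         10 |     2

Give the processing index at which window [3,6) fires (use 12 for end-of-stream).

7

i=0 t=0 v=8: → [0,3); WM=−∞
i=1 t=1 v=9: → [0,3); WM=−∞
i=2 t=3 v=8: → [3,6); WM=−∞
i=3 t=7 v=2: → [6,9); WM=5; [0,3) fires=2
i=4 t=3 v=5: → [3,6); WM=5
i=5 t=11 v=8: → [9,12); WM=5
i=6 t=2 v=8: → [0,3); WM=5
i=7 t=2 v=3: → [0,3); WM=9; [3,6) fires=2 [6,9) fires=1
i=8 t=13 v=3: → [12,15); WM=9
i=9 t=15 v=6: → [15,18); WM=9
i=10 t=16 v=9: → [15,18); WM=9
i=11 t=10 v=2: → [9,12); WM=14; [9,12) fires=2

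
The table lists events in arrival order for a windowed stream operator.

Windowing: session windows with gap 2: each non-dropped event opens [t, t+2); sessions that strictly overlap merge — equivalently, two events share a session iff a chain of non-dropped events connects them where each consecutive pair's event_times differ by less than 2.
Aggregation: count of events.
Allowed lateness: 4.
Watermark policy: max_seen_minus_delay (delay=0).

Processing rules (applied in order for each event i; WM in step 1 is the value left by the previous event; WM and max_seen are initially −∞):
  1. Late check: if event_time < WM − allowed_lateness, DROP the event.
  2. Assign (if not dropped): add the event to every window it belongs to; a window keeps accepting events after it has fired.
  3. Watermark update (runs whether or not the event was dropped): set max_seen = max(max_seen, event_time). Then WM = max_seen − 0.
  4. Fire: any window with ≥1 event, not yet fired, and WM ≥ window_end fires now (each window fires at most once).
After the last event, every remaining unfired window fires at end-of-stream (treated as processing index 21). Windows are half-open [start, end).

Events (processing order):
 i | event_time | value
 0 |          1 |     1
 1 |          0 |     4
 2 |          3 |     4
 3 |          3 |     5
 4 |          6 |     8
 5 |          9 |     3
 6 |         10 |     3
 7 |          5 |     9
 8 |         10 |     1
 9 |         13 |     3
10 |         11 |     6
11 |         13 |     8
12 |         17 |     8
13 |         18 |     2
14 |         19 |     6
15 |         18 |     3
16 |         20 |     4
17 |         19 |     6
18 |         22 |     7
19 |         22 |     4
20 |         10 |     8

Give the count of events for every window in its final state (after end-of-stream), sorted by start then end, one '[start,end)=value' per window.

i=0 t=1 v=1: → [1,3); WM=1
i=1 t=0 v=4: → [0,3); WM=1
i=2 t=3 v=4: → [3,5); WM=3
i=3 t=3 v=5: → [3,5); WM=3
i=4 t=6 v=8: → [6,8); WM=6
i=5 t=9 v=3: → [9,11); WM=9
i=6 t=10 v=3: → [9,12); WM=10
i=7 t=5 v=9: DROP (t<10-4); WM=10
i=8 t=10 v=1: → [9,12); WM=10
i=9 t=13 v=3: → [13,15); WM=13
i=10 t=11 v=6: → [9,13); WM=13
i=11 t=13 v=8: → [13,15); WM=13
i=12 t=17 v=8: → [17,19); WM=17
i=13 t=18 v=2: → [17,20); WM=18
i=14 t=19 v=6: → [17,21); WM=19
i=15 t=18 v=3: → [17,21); WM=19
i=16 t=20 v=4: → [17,22); WM=20
i=17 t=19 v=6: → [17,22); WM=20
i=18 t=22 v=7: → [22,24); WM=22
i=19 t=22 v=4: → [22,24); WM=22
i=20 t=10 v=8: DROP (t<22-4); WM=22

[0,3)=2 [3,5)=2 [6,8)=1 [9,13)=4 [13,15)=2 [17,22)=6 [22,24)=2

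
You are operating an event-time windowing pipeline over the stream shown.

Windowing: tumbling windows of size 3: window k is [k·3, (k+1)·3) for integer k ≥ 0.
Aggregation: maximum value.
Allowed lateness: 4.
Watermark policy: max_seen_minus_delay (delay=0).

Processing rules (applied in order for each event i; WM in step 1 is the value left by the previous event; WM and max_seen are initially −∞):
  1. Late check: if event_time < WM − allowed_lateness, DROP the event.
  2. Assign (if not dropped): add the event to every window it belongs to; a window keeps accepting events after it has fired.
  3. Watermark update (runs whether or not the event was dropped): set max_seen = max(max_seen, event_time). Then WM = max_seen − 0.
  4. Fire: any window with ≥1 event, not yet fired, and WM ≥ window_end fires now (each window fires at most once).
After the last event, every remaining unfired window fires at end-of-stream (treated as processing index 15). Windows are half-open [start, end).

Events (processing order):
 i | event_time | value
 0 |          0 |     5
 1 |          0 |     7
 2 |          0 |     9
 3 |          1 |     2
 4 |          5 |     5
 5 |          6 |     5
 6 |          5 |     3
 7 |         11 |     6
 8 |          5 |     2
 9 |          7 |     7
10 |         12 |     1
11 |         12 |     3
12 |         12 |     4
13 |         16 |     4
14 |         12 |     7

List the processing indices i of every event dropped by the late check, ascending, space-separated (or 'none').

i=0 t=0 v=5: → [0,3); WM=0
i=1 t=0 v=7: → [0,3); WM=0
i=2 t=0 v=9: → [0,3); WM=0
i=3 t=1 v=2: → [0,3); WM=1
i=4 t=5 v=5: → [3,6); WM=5; [0,3) fires=9
i=5 t=6 v=5: → [6,9); WM=6; [3,6) fires=5
i=6 t=5 v=3: → [3,6); WM=6
i=7 t=11 v=6: → [9,12); WM=11; [6,9) fires=5
i=8 t=5 v=2: DROP (t<11-4); WM=11
i=9 t=7 v=7: → [6,9); WM=11
i=10 t=12 v=1: → [12,15); WM=12; [9,12) fires=6
i=11 t=12 v=3: → [12,15); WM=12
i=12 t=12 v=4: → [12,15); WM=12
i=13 t=16 v=4: → [15,18); WM=16; [12,15) fires=4
i=14 t=12 v=7: → [12,15); WM=16

8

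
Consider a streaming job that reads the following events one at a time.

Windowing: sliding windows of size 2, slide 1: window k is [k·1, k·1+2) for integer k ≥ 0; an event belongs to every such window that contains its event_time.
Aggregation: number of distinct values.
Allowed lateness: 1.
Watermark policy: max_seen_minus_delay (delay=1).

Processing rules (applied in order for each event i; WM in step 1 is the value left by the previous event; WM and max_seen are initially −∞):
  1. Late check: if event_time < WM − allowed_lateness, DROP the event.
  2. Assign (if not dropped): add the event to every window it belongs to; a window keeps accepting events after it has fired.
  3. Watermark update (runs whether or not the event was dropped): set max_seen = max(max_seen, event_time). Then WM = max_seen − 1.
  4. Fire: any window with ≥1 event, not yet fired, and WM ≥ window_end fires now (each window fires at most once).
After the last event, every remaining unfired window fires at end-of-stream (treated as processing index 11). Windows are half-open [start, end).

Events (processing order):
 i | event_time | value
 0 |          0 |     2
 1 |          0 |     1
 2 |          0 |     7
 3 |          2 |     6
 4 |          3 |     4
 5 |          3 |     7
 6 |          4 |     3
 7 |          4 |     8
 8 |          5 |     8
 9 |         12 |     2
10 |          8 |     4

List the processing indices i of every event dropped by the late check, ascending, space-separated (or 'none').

i=0 t=0 v=2: → [0,2); WM=-1
i=1 t=0 v=1: → [0,2); WM=-1
i=2 t=0 v=7: → [0,2); WM=-1
i=3 t=2 v=6: → [2,4),[1,3); WM=1
i=4 t=3 v=4: → [3,5),[2,4); WM=2; [0,2) fires=3
i=5 t=3 v=7: → [3,5),[2,4); WM=2
i=6 t=4 v=3: → [4,6),[3,5); WM=3; [1,3) fires=1
i=7 t=4 v=8: → [4,6),[3,5); WM=3
i=8 t=5 v=8: → [5,7),[4,6); WM=4; [2,4) fires=3
i=9 t=12 v=2: → [12,14),[11,13); WM=11; [3,5) fires=4 [4,6) fires=2 [5,7) fires=1
i=10 t=8 v=4: DROP (t<11-1); WM=11

10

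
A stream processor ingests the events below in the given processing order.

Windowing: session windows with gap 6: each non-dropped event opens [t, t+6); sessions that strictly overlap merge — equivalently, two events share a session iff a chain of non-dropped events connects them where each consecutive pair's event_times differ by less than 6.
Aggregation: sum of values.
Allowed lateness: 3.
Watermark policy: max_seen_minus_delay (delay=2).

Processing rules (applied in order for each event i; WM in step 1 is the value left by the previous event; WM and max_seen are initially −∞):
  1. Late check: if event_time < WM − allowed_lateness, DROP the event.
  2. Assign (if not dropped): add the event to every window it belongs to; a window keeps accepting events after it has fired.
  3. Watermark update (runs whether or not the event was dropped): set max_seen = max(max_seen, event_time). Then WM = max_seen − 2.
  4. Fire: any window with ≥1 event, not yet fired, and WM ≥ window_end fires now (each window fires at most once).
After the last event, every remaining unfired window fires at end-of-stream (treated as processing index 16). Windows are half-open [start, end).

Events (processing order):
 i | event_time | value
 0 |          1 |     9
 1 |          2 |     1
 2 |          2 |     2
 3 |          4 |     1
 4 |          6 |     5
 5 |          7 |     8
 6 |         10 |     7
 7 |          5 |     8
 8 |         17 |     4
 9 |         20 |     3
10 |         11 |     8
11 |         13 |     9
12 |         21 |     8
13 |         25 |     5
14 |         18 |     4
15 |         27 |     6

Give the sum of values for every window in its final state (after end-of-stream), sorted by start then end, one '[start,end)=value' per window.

[1,16)=41 [17,33)=26

i=0 t=1 v=9: → [1,7); WM=-1
i=1 t=2 v=1: → [1,8); WM=0
i=2 t=2 v=2: → [1,8); WM=0
i=3 t=4 v=1: → [1,10); WM=2
i=4 t=6 v=5: → [1,12); WM=4
i=5 t=7 v=8: → [1,13); WM=5
i=6 t=10 v=7: → [1,16); WM=8
i=7 t=5 v=8: → [1,16); WM=8
i=8 t=17 v=4: → [17,23); WM=15
i=9 t=20 v=3: → [17,26); WM=18
i=10 t=11 v=8: DROP (t<18-3); WM=18
i=11 t=13 v=9: DROP (t<18-3); WM=18
i=12 t=21 v=8: → [17,27); WM=19
i=13 t=25 v=5: → [17,31); WM=23
i=14 t=18 v=4: DROP (t<23-3); WM=23
i=15 t=27 v=6: → [17,33); WM=25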